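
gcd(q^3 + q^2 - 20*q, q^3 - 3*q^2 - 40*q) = q^2 + 5*q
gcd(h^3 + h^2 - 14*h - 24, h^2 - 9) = h + 3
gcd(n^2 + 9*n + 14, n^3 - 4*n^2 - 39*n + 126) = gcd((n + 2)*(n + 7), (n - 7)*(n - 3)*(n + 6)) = 1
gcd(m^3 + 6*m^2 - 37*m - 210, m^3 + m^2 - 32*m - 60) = m^2 - m - 30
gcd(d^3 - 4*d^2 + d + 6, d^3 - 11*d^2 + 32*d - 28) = d - 2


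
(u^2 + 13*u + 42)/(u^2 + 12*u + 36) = (u + 7)/(u + 6)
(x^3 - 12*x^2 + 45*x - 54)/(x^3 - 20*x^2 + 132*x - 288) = (x^2 - 6*x + 9)/(x^2 - 14*x + 48)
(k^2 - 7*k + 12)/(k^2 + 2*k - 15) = (k - 4)/(k + 5)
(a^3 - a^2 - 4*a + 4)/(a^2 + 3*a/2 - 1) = 2*(a^2 - 3*a + 2)/(2*a - 1)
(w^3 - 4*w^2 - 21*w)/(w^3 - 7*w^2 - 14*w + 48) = w*(w - 7)/(w^2 - 10*w + 16)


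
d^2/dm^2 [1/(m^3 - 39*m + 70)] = 6*(-m*(m^3 - 39*m + 70) + 3*(m^2 - 13)^2)/(m^3 - 39*m + 70)^3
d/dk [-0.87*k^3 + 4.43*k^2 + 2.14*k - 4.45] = -2.61*k^2 + 8.86*k + 2.14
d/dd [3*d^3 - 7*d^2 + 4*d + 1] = 9*d^2 - 14*d + 4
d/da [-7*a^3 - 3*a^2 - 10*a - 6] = -21*a^2 - 6*a - 10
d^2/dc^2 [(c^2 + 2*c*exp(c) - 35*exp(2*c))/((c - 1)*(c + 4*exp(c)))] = 2*((c - 1)^2*(c + 4*exp(c))^2*(c*exp(c) - 70*exp(2*c) + 2*exp(c) + 1) + 2*(c - 1)^2*(c + 4*exp(c))*(-(4*exp(c) + 1)*(c*exp(c) + c - 35*exp(2*c) + exp(c)) + (-c^2 - 2*c*exp(c) + 35*exp(2*c))*exp(c)) + (c - 1)^2*(4*exp(c) + 1)^2*(c^2 + 2*c*exp(c) - 35*exp(2*c)) + 2*(c - 1)*(c + 4*exp(c))^2*(-c*exp(c) - c + 35*exp(2*c) - exp(c)) + (c - 1)*(c + 4*exp(c))*(4*exp(c) + 1)*(c^2 + 2*c*exp(c) - 35*exp(2*c)) + (c + 4*exp(c))^2*(c^2 + 2*c*exp(c) - 35*exp(2*c)))/((c - 1)^3*(c + 4*exp(c))^3)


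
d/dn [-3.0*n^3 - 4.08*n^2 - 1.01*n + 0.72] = -9.0*n^2 - 8.16*n - 1.01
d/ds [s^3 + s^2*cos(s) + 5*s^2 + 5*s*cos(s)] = -s^2*sin(s) + 3*s^2 - 5*s*sin(s) + 2*s*cos(s) + 10*s + 5*cos(s)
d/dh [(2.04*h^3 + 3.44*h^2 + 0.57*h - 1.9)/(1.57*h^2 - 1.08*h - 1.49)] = (3.2028*h^4 - 4.4064*h^3 - 13.7289*h^2 - 4.2852*h - 2.9013)/(2.4649*h^4 - 3.3912*h^3 - 3.5122*h^2 + 3.2184*h + 2.2201)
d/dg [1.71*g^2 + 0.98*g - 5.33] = 3.42*g + 0.98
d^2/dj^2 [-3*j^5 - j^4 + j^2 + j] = -60*j^3 - 12*j^2 + 2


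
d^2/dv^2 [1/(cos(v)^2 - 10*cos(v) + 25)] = 2*(-5*cos(v) - cos(2*v) + 2)/(cos(v) - 5)^4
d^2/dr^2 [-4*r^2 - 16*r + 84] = -8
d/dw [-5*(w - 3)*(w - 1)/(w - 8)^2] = 10*(6*w - 13)/(w^3 - 24*w^2 + 192*w - 512)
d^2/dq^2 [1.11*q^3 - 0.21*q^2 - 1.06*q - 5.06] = 6.66*q - 0.42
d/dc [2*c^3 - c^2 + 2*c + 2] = 6*c^2 - 2*c + 2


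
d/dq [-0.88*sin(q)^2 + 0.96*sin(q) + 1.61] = (0.96 - 1.76*sin(q))*cos(q)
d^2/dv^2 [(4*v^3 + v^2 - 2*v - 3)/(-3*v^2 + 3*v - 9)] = 6*(v^3 + 6*v^2 - 15*v - 1)/(v^6 - 3*v^5 + 12*v^4 - 19*v^3 + 36*v^2 - 27*v + 27)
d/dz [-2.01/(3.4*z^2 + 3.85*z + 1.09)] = (13.668*z + 7.7385)/(3.4*z^2 + 3.85*z + 1.09)^2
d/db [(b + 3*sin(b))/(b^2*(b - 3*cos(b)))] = (3*sqrt(2)*b^2*cos(b + pi/4) - 2*b^2 - 9*b*sin(b) + 3*b*cos(b) - 9*b + 9*sin(2*b))/(b^3*(b - 3*cos(b))^2)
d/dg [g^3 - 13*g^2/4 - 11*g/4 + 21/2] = 3*g^2 - 13*g/2 - 11/4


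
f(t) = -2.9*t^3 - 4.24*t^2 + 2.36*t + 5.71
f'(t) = -8.7*t^2 - 8.48*t + 2.36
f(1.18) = -2.17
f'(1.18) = -19.76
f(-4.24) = 140.53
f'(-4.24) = -118.09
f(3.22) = -127.47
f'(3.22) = -115.15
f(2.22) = -41.68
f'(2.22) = -59.34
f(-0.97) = 2.08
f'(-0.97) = 2.40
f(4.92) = -430.69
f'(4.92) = -249.96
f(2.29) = -45.95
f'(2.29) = -62.68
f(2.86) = -90.06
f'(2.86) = -93.06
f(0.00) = 5.71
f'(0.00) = 2.36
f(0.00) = 5.71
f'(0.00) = 2.36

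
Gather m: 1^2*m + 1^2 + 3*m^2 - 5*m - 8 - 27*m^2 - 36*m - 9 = -24*m^2 - 40*m - 16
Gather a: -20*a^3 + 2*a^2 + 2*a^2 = -20*a^3 + 4*a^2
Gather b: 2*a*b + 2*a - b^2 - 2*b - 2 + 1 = 2*a - b^2 + b*(2*a - 2) - 1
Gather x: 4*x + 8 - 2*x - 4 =2*x + 4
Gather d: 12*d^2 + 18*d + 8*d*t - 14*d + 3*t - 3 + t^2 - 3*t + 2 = 12*d^2 + d*(8*t + 4) + t^2 - 1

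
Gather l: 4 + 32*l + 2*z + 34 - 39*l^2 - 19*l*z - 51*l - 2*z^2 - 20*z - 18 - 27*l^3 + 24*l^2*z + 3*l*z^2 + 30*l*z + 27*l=-27*l^3 + l^2*(24*z - 39) + l*(3*z^2 + 11*z + 8) - 2*z^2 - 18*z + 20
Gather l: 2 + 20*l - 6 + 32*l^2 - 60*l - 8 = 32*l^2 - 40*l - 12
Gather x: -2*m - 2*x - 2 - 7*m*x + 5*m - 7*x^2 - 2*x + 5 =3*m - 7*x^2 + x*(-7*m - 4) + 3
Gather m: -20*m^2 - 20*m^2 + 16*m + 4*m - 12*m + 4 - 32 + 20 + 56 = -40*m^2 + 8*m + 48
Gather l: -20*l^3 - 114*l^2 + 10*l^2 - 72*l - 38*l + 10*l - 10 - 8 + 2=-20*l^3 - 104*l^2 - 100*l - 16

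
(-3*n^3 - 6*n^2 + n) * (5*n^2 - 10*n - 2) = -15*n^5 + 71*n^3 + 2*n^2 - 2*n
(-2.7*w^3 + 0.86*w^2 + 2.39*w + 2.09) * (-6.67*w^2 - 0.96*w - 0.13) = 18.009*w^5 - 3.1442*w^4 - 16.4159*w^3 - 16.3465*w^2 - 2.3171*w - 0.2717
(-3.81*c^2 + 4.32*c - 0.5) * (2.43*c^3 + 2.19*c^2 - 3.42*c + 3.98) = -9.2583*c^5 + 2.1537*c^4 + 21.276*c^3 - 31.0332*c^2 + 18.9036*c - 1.99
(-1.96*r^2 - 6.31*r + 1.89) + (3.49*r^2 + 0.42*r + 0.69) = 1.53*r^2 - 5.89*r + 2.58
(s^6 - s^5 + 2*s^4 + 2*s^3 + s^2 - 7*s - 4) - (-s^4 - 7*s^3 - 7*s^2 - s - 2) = s^6 - s^5 + 3*s^4 + 9*s^3 + 8*s^2 - 6*s - 2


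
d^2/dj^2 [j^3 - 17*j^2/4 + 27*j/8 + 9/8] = 6*j - 17/2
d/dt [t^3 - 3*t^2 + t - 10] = 3*t^2 - 6*t + 1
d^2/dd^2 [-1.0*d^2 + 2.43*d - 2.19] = -2.00000000000000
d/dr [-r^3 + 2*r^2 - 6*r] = -3*r^2 + 4*r - 6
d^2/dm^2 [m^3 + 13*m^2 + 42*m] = 6*m + 26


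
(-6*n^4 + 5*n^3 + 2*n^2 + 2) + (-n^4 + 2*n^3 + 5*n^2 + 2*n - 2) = -7*n^4 + 7*n^3 + 7*n^2 + 2*n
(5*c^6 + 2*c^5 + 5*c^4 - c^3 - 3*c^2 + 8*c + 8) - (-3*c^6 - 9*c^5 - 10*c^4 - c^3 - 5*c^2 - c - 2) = 8*c^6 + 11*c^5 + 15*c^4 + 2*c^2 + 9*c + 10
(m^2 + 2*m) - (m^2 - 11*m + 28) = 13*m - 28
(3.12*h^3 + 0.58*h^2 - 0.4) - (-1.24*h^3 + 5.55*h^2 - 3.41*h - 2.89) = 4.36*h^3 - 4.97*h^2 + 3.41*h + 2.49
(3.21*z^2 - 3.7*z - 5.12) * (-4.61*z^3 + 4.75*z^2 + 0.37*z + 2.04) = -14.7981*z^5 + 32.3045*z^4 + 7.2159*z^3 - 19.1406*z^2 - 9.4424*z - 10.4448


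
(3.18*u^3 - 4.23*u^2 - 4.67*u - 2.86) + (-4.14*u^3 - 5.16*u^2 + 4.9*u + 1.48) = -0.96*u^3 - 9.39*u^2 + 0.23*u - 1.38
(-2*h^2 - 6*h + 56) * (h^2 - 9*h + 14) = -2*h^4 + 12*h^3 + 82*h^2 - 588*h + 784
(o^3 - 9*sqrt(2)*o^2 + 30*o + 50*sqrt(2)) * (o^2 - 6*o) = o^5 - 9*sqrt(2)*o^4 - 6*o^4 + 30*o^3 + 54*sqrt(2)*o^3 - 180*o^2 + 50*sqrt(2)*o^2 - 300*sqrt(2)*o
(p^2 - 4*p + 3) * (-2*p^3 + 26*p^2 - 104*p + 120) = -2*p^5 + 34*p^4 - 214*p^3 + 614*p^2 - 792*p + 360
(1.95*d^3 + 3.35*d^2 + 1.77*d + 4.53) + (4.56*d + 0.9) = 1.95*d^3 + 3.35*d^2 + 6.33*d + 5.43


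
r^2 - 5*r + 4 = (r - 4)*(r - 1)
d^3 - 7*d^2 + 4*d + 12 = (d - 6)*(d - 2)*(d + 1)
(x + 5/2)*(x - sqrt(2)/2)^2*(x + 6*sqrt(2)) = x^4 + 5*x^3/2 + 5*sqrt(2)*x^3 - 23*x^2/2 + 25*sqrt(2)*x^2/2 - 115*x/4 + 3*sqrt(2)*x + 15*sqrt(2)/2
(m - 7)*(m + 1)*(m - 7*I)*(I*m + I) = I*m^4 + 7*m^3 - 5*I*m^3 - 35*m^2 - 13*I*m^2 - 91*m - 7*I*m - 49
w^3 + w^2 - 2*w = w*(w - 1)*(w + 2)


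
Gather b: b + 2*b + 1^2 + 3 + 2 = 3*b + 6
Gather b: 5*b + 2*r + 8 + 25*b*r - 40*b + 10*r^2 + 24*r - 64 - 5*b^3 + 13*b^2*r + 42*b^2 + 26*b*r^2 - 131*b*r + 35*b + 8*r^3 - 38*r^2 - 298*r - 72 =-5*b^3 + b^2*(13*r + 42) + b*(26*r^2 - 106*r) + 8*r^3 - 28*r^2 - 272*r - 128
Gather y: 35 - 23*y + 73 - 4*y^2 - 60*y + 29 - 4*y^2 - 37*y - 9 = -8*y^2 - 120*y + 128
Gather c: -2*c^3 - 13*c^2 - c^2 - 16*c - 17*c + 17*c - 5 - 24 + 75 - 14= -2*c^3 - 14*c^2 - 16*c + 32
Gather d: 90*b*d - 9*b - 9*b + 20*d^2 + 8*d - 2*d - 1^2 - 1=-18*b + 20*d^2 + d*(90*b + 6) - 2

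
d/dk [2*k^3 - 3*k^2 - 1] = 6*k*(k - 1)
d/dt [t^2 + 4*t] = 2*t + 4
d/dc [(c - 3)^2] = 2*c - 6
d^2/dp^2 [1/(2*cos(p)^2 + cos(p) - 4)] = (-16*sin(p)^4 + 41*sin(p)^2 + 7*cos(p)/2 - 3*cos(3*p)/2 - 7)/(-2*sin(p)^2 + cos(p) - 2)^3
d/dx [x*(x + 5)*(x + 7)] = 3*x^2 + 24*x + 35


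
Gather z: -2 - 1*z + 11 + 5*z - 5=4*z + 4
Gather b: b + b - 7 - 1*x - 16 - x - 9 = 2*b - 2*x - 32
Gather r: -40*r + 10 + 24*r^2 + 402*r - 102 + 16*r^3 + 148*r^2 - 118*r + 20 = 16*r^3 + 172*r^2 + 244*r - 72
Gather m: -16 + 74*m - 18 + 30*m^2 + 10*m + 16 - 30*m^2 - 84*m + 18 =0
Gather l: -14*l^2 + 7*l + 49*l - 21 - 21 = -14*l^2 + 56*l - 42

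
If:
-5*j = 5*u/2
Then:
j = -u/2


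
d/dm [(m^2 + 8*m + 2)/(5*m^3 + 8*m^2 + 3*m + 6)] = (-5*m^4 - 80*m^3 - 91*m^2 - 20*m + 42)/(25*m^6 + 80*m^5 + 94*m^4 + 108*m^3 + 105*m^2 + 36*m + 36)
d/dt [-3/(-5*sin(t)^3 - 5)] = -9*sin(t)^2*cos(t)/(5*(sin(t)^3 + 1)^2)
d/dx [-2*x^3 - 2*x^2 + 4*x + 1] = -6*x^2 - 4*x + 4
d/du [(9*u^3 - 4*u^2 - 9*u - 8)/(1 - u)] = (-18*u^3 + 31*u^2 - 8*u - 17)/(u^2 - 2*u + 1)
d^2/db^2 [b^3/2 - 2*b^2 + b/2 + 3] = 3*b - 4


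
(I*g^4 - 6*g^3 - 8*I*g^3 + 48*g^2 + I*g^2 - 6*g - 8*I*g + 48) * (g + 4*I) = I*g^5 - 10*g^4 - 8*I*g^4 + 80*g^3 - 23*I*g^3 - 10*g^2 + 184*I*g^2 + 80*g - 24*I*g + 192*I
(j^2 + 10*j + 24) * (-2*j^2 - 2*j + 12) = -2*j^4 - 22*j^3 - 56*j^2 + 72*j + 288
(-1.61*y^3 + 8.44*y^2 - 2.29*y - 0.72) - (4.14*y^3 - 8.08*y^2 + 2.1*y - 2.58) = -5.75*y^3 + 16.52*y^2 - 4.39*y + 1.86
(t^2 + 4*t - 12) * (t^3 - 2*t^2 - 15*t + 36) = t^5 + 2*t^4 - 35*t^3 + 324*t - 432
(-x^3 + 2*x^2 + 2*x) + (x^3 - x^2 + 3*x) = x^2 + 5*x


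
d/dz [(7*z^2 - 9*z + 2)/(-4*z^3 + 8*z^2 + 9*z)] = (28*z^4 - 72*z^3 + 159*z^2 - 32*z - 18)/(z^2*(16*z^4 - 64*z^3 - 8*z^2 + 144*z + 81))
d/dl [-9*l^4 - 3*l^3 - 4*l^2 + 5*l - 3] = -36*l^3 - 9*l^2 - 8*l + 5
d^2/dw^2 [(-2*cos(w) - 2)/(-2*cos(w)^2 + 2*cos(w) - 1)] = 2*(36*sin(w)^4*cos(w) + 20*sin(w)^4 - 14*sin(w)^2 + 13*cos(w) - 2*cos(5*w) - 14)/(2*sin(w)^2 + 2*cos(w) - 3)^3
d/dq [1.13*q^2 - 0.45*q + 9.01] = 2.26*q - 0.45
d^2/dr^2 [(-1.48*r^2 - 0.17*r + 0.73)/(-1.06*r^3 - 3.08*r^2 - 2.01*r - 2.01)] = (3.325856*r^6 + 1.14607199999998*r^5 - 25.4323680000001*r^4 - 98.102692*r^3 - 110.203188*r^2 - 24.098292*r + 13.725084)/(1.191016*r^9 + 10.382064*r^8 + 36.94206*r^7 + 75.366908*r^6 + 109.423998*r^5 + 120.228552*r^4 + 95.629167*r^3 + 61.692327*r^2 + 24.361803*r + 8.120601)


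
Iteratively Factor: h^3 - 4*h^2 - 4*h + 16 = (h - 4)*(h^2 - 4) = (h - 4)*(h - 2)*(h + 2)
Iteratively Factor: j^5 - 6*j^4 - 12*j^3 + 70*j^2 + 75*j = (j - 5)*(j^4 - j^3 - 17*j^2 - 15*j) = (j - 5)*(j + 1)*(j^3 - 2*j^2 - 15*j) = j*(j - 5)*(j + 1)*(j^2 - 2*j - 15) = j*(j - 5)*(j + 1)*(j + 3)*(j - 5)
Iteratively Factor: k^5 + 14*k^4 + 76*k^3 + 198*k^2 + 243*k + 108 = (k + 3)*(k^4 + 11*k^3 + 43*k^2 + 69*k + 36) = (k + 3)^2*(k^3 + 8*k^2 + 19*k + 12) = (k + 3)^2*(k + 4)*(k^2 + 4*k + 3) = (k + 1)*(k + 3)^2*(k + 4)*(k + 3)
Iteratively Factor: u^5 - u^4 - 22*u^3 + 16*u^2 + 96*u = (u - 3)*(u^4 + 2*u^3 - 16*u^2 - 32*u) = (u - 3)*(u + 4)*(u^3 - 2*u^2 - 8*u) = u*(u - 3)*(u + 4)*(u^2 - 2*u - 8) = u*(u - 4)*(u - 3)*(u + 4)*(u + 2)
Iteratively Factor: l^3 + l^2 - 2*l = (l + 2)*(l^2 - l) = (l - 1)*(l + 2)*(l)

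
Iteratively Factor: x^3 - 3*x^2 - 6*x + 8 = (x + 2)*(x^2 - 5*x + 4) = (x - 4)*(x + 2)*(x - 1)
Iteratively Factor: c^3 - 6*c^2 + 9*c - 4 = (c - 4)*(c^2 - 2*c + 1) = (c - 4)*(c - 1)*(c - 1)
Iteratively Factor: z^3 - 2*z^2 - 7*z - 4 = (z - 4)*(z^2 + 2*z + 1) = (z - 4)*(z + 1)*(z + 1)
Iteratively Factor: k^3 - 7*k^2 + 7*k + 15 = (k + 1)*(k^2 - 8*k + 15) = (k - 5)*(k + 1)*(k - 3)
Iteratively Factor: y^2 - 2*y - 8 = (y - 4)*(y + 2)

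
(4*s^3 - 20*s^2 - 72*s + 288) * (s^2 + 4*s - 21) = 4*s^5 - 4*s^4 - 236*s^3 + 420*s^2 + 2664*s - 6048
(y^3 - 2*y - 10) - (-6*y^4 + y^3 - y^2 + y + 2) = 6*y^4 + y^2 - 3*y - 12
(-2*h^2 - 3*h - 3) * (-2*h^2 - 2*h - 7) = 4*h^4 + 10*h^3 + 26*h^2 + 27*h + 21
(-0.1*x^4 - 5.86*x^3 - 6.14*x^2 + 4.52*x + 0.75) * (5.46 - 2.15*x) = 0.215*x^5 + 12.053*x^4 - 18.7946*x^3 - 43.2424*x^2 + 23.0667*x + 4.095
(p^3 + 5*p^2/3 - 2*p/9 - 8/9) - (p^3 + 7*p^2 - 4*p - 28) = -16*p^2/3 + 34*p/9 + 244/9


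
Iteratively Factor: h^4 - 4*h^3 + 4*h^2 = (h)*(h^3 - 4*h^2 + 4*h) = h*(h - 2)*(h^2 - 2*h) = h*(h - 2)^2*(h)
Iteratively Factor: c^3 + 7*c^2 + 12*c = (c + 3)*(c^2 + 4*c) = (c + 3)*(c + 4)*(c)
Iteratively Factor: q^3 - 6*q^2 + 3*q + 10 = (q - 2)*(q^2 - 4*q - 5) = (q - 5)*(q - 2)*(q + 1)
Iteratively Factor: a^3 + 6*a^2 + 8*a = (a)*(a^2 + 6*a + 8) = a*(a + 2)*(a + 4)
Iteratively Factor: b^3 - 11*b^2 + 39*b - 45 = (b - 3)*(b^2 - 8*b + 15) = (b - 5)*(b - 3)*(b - 3)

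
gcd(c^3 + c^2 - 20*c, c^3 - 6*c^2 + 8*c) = c^2 - 4*c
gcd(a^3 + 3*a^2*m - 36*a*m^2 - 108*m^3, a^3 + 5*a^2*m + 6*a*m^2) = a + 3*m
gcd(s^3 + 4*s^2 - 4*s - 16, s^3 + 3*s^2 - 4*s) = s + 4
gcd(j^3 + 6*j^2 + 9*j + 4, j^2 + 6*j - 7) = 1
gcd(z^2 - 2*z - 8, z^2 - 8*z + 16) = z - 4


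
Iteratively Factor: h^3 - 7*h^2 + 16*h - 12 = (h - 3)*(h^2 - 4*h + 4) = (h - 3)*(h - 2)*(h - 2)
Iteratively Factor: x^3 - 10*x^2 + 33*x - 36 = (x - 3)*(x^2 - 7*x + 12) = (x - 3)^2*(x - 4)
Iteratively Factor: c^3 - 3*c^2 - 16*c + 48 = (c + 4)*(c^2 - 7*c + 12) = (c - 4)*(c + 4)*(c - 3)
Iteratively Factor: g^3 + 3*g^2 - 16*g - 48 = (g + 3)*(g^2 - 16) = (g + 3)*(g + 4)*(g - 4)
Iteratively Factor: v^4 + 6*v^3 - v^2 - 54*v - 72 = (v + 4)*(v^3 + 2*v^2 - 9*v - 18) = (v + 2)*(v + 4)*(v^2 - 9) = (v - 3)*(v + 2)*(v + 4)*(v + 3)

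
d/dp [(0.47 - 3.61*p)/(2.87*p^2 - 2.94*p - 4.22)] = (10.3607*p^2 - 2.6978*p + 16.616)/(8.2369*p^4 - 16.8756*p^3 - 15.5792*p^2 + 24.8136*p + 17.8084)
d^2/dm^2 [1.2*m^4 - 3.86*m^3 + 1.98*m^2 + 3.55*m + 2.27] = 14.4*m^2 - 23.16*m + 3.96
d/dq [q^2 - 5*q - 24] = 2*q - 5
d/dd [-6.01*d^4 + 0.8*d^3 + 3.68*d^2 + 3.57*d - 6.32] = -24.04*d^3 + 2.4*d^2 + 7.36*d + 3.57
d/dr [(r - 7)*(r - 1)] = 2*r - 8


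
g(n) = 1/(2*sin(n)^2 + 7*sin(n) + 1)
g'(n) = (-4*sin(n)*cos(n) - 7*cos(n))/(2*sin(n)^2 + 7*sin(n) + 1)^2 = -(4*sin(n) + 7)*cos(n)/(7*sin(n) - cos(2*n) + 2)^2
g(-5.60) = 0.16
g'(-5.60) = -0.19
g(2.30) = 0.14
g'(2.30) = 0.12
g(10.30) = -0.31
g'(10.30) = 0.25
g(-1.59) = -0.25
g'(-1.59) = 0.00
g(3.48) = -0.91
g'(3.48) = 4.39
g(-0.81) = -0.33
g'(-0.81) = -0.31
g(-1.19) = -0.26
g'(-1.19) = -0.09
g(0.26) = 0.34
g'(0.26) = -0.90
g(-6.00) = 0.32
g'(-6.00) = -0.80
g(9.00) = 0.24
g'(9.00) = 0.44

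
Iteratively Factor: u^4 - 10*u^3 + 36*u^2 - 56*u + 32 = (u - 4)*(u^3 - 6*u^2 + 12*u - 8) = (u - 4)*(u - 2)*(u^2 - 4*u + 4) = (u - 4)*(u - 2)^2*(u - 2)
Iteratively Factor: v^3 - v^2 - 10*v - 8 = (v + 2)*(v^2 - 3*v - 4) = (v + 1)*(v + 2)*(v - 4)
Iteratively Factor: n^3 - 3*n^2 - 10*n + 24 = (n - 4)*(n^2 + n - 6) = (n - 4)*(n + 3)*(n - 2)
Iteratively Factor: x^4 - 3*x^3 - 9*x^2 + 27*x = (x + 3)*(x^3 - 6*x^2 + 9*x) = (x - 3)*(x + 3)*(x^2 - 3*x) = (x - 3)^2*(x + 3)*(x)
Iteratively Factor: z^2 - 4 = (z - 2)*(z + 2)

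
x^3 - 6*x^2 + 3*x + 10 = (x - 5)*(x - 2)*(x + 1)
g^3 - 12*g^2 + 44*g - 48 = (g - 6)*(g - 4)*(g - 2)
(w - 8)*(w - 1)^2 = w^3 - 10*w^2 + 17*w - 8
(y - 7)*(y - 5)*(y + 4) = y^3 - 8*y^2 - 13*y + 140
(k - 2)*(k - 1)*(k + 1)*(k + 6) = k^4 + 4*k^3 - 13*k^2 - 4*k + 12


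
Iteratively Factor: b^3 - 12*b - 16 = (b + 2)*(b^2 - 2*b - 8) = (b + 2)^2*(b - 4)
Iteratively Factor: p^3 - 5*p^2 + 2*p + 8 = (p + 1)*(p^2 - 6*p + 8) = (p - 2)*(p + 1)*(p - 4)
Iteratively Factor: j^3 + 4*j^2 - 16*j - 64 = (j - 4)*(j^2 + 8*j + 16) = (j - 4)*(j + 4)*(j + 4)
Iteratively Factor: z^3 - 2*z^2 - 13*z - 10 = (z + 2)*(z^2 - 4*z - 5) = (z + 1)*(z + 2)*(z - 5)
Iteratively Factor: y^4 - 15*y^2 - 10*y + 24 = (y + 2)*(y^3 - 2*y^2 - 11*y + 12) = (y - 4)*(y + 2)*(y^2 + 2*y - 3) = (y - 4)*(y + 2)*(y + 3)*(y - 1)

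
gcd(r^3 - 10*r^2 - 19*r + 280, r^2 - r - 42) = r - 7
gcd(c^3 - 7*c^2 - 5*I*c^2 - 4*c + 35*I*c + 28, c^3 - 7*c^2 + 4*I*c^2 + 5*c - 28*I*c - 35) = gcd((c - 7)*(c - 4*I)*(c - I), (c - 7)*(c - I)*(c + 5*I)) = c^2 + c*(-7 - I) + 7*I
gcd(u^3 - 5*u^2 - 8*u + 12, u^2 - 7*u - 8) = 1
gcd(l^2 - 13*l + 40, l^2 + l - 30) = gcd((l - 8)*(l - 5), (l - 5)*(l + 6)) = l - 5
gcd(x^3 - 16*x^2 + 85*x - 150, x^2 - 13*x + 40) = x - 5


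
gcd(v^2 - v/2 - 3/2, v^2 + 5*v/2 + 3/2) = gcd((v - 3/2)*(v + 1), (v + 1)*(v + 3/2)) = v + 1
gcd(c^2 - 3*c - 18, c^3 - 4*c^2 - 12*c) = c - 6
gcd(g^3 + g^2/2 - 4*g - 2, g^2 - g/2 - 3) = g - 2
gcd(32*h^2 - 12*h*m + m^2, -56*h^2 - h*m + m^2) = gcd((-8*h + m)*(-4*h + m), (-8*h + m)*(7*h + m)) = 8*h - m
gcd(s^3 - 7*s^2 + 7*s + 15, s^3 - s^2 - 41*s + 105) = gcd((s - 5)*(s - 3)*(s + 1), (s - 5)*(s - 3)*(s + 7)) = s^2 - 8*s + 15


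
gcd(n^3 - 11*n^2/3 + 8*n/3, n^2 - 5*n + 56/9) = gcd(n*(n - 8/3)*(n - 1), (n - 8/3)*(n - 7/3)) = n - 8/3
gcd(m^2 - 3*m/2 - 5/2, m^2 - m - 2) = m + 1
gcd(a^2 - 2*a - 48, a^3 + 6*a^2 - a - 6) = a + 6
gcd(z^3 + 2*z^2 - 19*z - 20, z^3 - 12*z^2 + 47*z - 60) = z - 4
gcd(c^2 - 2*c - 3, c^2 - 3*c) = c - 3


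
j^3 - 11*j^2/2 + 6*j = j*(j - 4)*(j - 3/2)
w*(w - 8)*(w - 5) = w^3 - 13*w^2 + 40*w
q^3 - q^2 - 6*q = q*(q - 3)*(q + 2)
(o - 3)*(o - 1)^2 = o^3 - 5*o^2 + 7*o - 3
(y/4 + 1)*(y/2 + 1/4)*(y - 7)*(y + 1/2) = y^4/8 - y^3/4 - 123*y^2/32 - 115*y/32 - 7/8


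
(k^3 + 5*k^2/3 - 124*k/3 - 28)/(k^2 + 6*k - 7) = (k^2 - 16*k/3 - 4)/(k - 1)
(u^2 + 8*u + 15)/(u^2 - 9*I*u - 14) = (u^2 + 8*u + 15)/(u^2 - 9*I*u - 14)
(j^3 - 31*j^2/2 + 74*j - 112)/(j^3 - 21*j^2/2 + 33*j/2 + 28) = (j - 4)/(j + 1)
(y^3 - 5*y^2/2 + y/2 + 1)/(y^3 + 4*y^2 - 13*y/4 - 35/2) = 2*(2*y^2 - y - 1)/(4*y^2 + 24*y + 35)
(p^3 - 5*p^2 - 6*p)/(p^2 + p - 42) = p*(p + 1)/(p + 7)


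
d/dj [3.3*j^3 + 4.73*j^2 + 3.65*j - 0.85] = 9.9*j^2 + 9.46*j + 3.65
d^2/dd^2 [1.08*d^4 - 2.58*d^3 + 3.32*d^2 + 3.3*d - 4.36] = 12.96*d^2 - 15.48*d + 6.64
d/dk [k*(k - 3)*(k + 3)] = 3*k^2 - 9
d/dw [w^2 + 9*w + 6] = 2*w + 9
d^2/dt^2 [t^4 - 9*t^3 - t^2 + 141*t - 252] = 12*t^2 - 54*t - 2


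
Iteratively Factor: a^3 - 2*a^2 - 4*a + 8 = (a - 2)*(a^2 - 4) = (a - 2)*(a + 2)*(a - 2)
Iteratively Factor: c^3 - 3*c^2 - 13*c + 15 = (c + 3)*(c^2 - 6*c + 5) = (c - 5)*(c + 3)*(c - 1)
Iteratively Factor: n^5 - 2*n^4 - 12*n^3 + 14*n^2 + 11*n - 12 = (n + 3)*(n^4 - 5*n^3 + 3*n^2 + 5*n - 4) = (n - 1)*(n + 3)*(n^3 - 4*n^2 - n + 4) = (n - 1)*(n + 1)*(n + 3)*(n^2 - 5*n + 4) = (n - 1)^2*(n + 1)*(n + 3)*(n - 4)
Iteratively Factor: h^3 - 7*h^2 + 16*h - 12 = (h - 3)*(h^2 - 4*h + 4) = (h - 3)*(h - 2)*(h - 2)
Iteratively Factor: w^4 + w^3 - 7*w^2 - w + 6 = (w - 2)*(w^3 + 3*w^2 - w - 3) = (w - 2)*(w + 1)*(w^2 + 2*w - 3) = (w - 2)*(w - 1)*(w + 1)*(w + 3)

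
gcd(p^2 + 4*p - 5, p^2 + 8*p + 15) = p + 5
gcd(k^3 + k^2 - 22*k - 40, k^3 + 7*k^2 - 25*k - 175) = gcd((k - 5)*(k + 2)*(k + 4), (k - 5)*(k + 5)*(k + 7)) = k - 5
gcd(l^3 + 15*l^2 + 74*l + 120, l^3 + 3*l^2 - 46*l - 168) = l^2 + 10*l + 24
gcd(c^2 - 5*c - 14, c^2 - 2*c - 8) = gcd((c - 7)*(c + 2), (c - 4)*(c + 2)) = c + 2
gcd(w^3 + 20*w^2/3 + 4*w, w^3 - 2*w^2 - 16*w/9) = w^2 + 2*w/3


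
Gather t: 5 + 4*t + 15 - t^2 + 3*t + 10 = -t^2 + 7*t + 30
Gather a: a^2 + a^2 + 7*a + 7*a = 2*a^2 + 14*a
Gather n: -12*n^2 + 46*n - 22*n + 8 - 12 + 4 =-12*n^2 + 24*n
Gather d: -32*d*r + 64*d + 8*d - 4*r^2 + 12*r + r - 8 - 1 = d*(72 - 32*r) - 4*r^2 + 13*r - 9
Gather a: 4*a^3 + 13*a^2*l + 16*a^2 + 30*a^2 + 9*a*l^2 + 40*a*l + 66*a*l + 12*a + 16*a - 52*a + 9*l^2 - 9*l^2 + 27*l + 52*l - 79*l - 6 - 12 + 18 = 4*a^3 + a^2*(13*l + 46) + a*(9*l^2 + 106*l - 24)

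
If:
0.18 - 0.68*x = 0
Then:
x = 0.26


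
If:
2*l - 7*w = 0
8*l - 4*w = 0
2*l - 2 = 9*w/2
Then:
No Solution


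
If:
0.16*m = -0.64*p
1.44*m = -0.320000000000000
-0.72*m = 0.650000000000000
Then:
No Solution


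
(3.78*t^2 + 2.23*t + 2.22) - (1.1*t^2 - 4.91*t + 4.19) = 2.68*t^2 + 7.14*t - 1.97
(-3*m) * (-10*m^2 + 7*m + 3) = 30*m^3 - 21*m^2 - 9*m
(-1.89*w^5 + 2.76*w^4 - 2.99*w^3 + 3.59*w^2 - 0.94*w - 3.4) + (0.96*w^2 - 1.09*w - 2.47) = -1.89*w^5 + 2.76*w^4 - 2.99*w^3 + 4.55*w^2 - 2.03*w - 5.87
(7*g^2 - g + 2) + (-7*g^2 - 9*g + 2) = 4 - 10*g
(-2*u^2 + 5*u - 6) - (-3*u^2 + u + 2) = u^2 + 4*u - 8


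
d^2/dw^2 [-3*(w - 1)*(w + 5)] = -6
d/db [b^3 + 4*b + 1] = 3*b^2 + 4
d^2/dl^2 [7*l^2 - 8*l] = 14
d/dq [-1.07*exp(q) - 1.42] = -1.07*exp(q)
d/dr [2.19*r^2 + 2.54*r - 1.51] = 4.38*r + 2.54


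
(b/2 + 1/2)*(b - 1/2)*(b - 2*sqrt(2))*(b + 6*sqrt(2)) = b^4/2 + b^3/4 + 2*sqrt(2)*b^3 - 49*b^2/4 + sqrt(2)*b^2 - 6*b - sqrt(2)*b + 6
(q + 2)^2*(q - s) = q^3 - q^2*s + 4*q^2 - 4*q*s + 4*q - 4*s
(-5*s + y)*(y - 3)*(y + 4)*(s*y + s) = -5*s^2*y^3 - 10*s^2*y^2 + 55*s^2*y + 60*s^2 + s*y^4 + 2*s*y^3 - 11*s*y^2 - 12*s*y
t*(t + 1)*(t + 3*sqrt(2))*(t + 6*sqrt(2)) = t^4 + t^3 + 9*sqrt(2)*t^3 + 9*sqrt(2)*t^2 + 36*t^2 + 36*t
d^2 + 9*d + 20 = (d + 4)*(d + 5)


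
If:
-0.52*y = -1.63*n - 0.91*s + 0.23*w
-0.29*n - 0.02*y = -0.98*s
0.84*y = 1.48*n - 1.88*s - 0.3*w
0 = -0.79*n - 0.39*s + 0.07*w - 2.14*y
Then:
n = 0.00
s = 0.00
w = 0.00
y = 0.00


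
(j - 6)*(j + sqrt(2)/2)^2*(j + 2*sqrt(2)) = j^4 - 6*j^3 + 3*sqrt(2)*j^3 - 18*sqrt(2)*j^2 + 9*j^2/2 - 27*j + sqrt(2)*j - 6*sqrt(2)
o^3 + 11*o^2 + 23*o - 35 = (o - 1)*(o + 5)*(o + 7)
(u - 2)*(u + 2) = u^2 - 4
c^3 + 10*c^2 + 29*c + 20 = (c + 1)*(c + 4)*(c + 5)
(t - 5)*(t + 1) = t^2 - 4*t - 5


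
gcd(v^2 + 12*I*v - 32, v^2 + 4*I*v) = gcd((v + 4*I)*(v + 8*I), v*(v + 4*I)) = v + 4*I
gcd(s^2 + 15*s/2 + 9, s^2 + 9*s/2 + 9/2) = s + 3/2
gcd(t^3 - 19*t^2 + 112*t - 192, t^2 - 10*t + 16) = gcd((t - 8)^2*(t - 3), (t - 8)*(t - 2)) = t - 8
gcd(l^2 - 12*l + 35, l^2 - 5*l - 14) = l - 7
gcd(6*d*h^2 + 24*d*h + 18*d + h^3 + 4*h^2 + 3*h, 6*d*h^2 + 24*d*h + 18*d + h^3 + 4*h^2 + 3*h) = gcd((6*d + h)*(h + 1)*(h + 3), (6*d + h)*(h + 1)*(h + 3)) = 6*d*h^2 + 24*d*h + 18*d + h^3 + 4*h^2 + 3*h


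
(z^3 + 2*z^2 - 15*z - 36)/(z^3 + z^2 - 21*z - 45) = (z - 4)/(z - 5)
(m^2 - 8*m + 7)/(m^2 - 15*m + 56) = (m - 1)/(m - 8)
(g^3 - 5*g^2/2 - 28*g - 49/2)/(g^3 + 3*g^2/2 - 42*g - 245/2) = (g + 1)/(g + 5)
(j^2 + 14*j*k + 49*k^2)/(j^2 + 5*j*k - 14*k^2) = (j + 7*k)/(j - 2*k)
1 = 1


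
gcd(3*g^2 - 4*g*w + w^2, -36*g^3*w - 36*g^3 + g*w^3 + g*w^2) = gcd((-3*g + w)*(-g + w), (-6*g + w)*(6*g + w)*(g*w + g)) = 1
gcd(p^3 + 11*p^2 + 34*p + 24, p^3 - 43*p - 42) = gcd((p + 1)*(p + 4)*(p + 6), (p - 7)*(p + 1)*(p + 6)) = p^2 + 7*p + 6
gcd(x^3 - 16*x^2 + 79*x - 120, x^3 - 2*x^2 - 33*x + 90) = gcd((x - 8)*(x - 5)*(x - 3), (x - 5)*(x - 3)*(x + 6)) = x^2 - 8*x + 15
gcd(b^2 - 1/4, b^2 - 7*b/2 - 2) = b + 1/2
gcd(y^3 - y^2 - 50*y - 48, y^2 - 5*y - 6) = y + 1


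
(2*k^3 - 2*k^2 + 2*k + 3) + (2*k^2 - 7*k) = 2*k^3 - 5*k + 3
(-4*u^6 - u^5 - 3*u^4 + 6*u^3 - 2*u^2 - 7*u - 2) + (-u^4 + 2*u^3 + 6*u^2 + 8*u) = -4*u^6 - u^5 - 4*u^4 + 8*u^3 + 4*u^2 + u - 2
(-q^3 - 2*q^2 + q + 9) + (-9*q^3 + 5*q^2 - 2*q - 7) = -10*q^3 + 3*q^2 - q + 2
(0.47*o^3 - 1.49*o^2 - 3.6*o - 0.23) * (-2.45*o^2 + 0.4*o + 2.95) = -1.1515*o^5 + 3.8385*o^4 + 9.6105*o^3 - 5.272*o^2 - 10.712*o - 0.6785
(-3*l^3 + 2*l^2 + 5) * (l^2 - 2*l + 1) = -3*l^5 + 8*l^4 - 7*l^3 + 7*l^2 - 10*l + 5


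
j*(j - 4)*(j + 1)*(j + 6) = j^4 + 3*j^3 - 22*j^2 - 24*j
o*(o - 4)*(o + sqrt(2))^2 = o^4 - 4*o^3 + 2*sqrt(2)*o^3 - 8*sqrt(2)*o^2 + 2*o^2 - 8*o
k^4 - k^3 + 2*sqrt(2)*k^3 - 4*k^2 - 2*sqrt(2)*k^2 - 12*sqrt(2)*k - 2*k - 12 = (k - 3)*(k + 2)*(k + sqrt(2))^2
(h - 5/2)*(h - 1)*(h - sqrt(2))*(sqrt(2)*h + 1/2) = sqrt(2)*h^4 - 7*sqrt(2)*h^3/2 - 3*h^3/2 + 2*sqrt(2)*h^2 + 21*h^2/4 - 15*h/4 + 7*sqrt(2)*h/4 - 5*sqrt(2)/4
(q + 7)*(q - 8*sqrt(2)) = q^2 - 8*sqrt(2)*q + 7*q - 56*sqrt(2)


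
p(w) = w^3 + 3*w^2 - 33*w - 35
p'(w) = 3*w^2 + 6*w - 33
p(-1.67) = 23.82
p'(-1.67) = -34.65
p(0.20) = -41.47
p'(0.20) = -31.68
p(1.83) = -79.21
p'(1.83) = -11.97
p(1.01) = -64.24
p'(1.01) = -23.88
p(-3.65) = 76.79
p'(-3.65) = -14.93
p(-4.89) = 81.18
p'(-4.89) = 9.40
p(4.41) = -36.42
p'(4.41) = 51.80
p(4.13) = -49.67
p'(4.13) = 42.95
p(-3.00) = 64.00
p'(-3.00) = -24.00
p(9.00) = 640.00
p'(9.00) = 264.00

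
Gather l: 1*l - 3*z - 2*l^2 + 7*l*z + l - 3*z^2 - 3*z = -2*l^2 + l*(7*z + 2) - 3*z^2 - 6*z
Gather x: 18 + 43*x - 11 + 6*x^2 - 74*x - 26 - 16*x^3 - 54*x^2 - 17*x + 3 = -16*x^3 - 48*x^2 - 48*x - 16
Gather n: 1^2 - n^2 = 1 - n^2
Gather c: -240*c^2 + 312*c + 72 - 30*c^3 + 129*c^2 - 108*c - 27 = -30*c^3 - 111*c^2 + 204*c + 45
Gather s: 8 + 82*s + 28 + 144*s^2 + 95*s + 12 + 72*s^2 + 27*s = 216*s^2 + 204*s + 48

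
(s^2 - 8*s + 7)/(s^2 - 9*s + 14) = (s - 1)/(s - 2)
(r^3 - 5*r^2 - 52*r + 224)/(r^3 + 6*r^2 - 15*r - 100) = (r^2 - r - 56)/(r^2 + 10*r + 25)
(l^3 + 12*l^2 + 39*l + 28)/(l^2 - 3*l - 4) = (l^2 + 11*l + 28)/(l - 4)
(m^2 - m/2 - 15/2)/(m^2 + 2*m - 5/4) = 2*(m - 3)/(2*m - 1)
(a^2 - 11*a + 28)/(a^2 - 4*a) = (a - 7)/a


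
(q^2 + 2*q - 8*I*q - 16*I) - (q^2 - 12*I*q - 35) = 2*q + 4*I*q + 35 - 16*I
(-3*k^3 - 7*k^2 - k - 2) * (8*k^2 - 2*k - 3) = -24*k^5 - 50*k^4 + 15*k^3 + 7*k^2 + 7*k + 6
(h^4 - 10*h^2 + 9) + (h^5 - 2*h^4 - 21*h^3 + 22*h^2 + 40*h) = h^5 - h^4 - 21*h^3 + 12*h^2 + 40*h + 9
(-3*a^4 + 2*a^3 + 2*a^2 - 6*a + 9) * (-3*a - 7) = 9*a^5 + 15*a^4 - 20*a^3 + 4*a^2 + 15*a - 63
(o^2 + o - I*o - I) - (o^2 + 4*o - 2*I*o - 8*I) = -3*o + I*o + 7*I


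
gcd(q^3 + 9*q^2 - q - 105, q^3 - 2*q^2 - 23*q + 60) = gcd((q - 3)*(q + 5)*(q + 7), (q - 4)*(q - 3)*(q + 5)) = q^2 + 2*q - 15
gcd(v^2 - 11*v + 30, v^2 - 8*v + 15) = v - 5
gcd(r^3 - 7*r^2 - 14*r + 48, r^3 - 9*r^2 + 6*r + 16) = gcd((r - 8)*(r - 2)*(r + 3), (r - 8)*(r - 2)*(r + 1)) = r^2 - 10*r + 16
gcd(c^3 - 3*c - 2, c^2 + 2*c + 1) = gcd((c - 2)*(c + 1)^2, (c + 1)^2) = c^2 + 2*c + 1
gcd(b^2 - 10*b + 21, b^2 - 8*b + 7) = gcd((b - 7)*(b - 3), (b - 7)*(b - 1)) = b - 7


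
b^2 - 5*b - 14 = (b - 7)*(b + 2)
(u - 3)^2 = u^2 - 6*u + 9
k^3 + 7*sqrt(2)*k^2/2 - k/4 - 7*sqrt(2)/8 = (k - 1/2)*(k + 1/2)*(k + 7*sqrt(2)/2)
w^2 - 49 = (w - 7)*(w + 7)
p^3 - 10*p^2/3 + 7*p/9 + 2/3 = (p - 3)*(p - 2/3)*(p + 1/3)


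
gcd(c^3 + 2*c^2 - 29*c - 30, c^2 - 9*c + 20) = c - 5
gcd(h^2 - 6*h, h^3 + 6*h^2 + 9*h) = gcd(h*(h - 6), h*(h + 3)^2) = h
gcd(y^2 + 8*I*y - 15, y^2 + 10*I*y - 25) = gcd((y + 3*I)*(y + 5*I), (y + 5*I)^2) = y + 5*I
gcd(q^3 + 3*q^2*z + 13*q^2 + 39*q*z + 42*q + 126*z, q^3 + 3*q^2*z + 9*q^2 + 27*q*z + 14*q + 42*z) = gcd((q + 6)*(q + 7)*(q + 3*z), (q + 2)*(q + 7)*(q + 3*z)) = q^2 + 3*q*z + 7*q + 21*z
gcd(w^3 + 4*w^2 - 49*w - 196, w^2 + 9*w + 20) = w + 4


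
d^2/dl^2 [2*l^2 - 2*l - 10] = 4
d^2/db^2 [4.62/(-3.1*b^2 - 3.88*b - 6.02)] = (88.7964*b^2 + 111.13872*b - 4.62*(6.2*b + 3.88)*(12.4*b + 7.76) + 172.43688)/(3.1*b^2 + 3.88*b + 6.02)^3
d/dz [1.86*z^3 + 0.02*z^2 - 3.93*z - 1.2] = 5.58*z^2 + 0.04*z - 3.93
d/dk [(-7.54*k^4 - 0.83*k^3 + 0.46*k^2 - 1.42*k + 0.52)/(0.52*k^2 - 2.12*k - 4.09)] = (-7.8416*k^5 + 47.5228*k^4 + 126.8736*k^3 + 9.9473*k^2 - 4.3036*k + 6.9102)/(0.2704*k^4 - 2.2048*k^3 + 0.240800000000001*k^2 + 17.3416*k + 16.7281)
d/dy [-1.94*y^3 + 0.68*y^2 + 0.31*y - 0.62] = -5.82*y^2 + 1.36*y + 0.31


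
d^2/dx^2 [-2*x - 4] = 0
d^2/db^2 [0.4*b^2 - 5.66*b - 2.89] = 0.800000000000000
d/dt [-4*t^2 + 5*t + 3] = 5 - 8*t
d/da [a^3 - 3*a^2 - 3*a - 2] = 3*a^2 - 6*a - 3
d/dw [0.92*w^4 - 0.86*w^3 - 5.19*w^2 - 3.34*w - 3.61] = 3.68*w^3 - 2.58*w^2 - 10.38*w - 3.34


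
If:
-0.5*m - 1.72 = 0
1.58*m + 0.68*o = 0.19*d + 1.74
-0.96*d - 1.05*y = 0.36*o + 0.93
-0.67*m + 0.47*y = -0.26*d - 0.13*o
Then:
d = 8.74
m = -3.44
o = 12.99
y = -13.33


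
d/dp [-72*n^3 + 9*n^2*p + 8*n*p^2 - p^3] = 9*n^2 + 16*n*p - 3*p^2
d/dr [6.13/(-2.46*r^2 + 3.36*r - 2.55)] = (30.1596*r - 20.5968)/(2.46*r^2 - 3.36*r + 2.55)^2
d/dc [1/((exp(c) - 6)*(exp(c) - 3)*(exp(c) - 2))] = (-(exp(c) - 6)*(exp(c) - 3) - (exp(c) - 6)*(exp(c) - 2) - (exp(c) - 3)*(exp(c) - 2))*exp(c)/((exp(c) - 6)^2*(exp(c) - 3)^2*(exp(c) - 2)^2)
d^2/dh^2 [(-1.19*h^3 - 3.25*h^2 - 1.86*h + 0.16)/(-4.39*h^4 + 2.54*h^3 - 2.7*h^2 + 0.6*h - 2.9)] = (45.867598*h^9 + 375.80595*h^8 + 128.086152*h^7 - 368.417196*h^6 - 13.9505039999998*h^5 - 1011.213072*h^4 - 104.99704*h^3 + 15.2826*h^2 - 32.85156*h + 63.5282)/(84.604519*h^12 - 146.853402*h^11 + 241.071582*h^10 - 231.716564*h^9 + 356.07669*h^8 - 303.85392*h^7 + 311.48412*h^6 - 181.026*h^5 + 203.6163*h^4 - 92.4882*h^3 + 71.253*h^2 - 15.138*h + 24.389)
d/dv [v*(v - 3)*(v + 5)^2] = 4*v^3 + 21*v^2 - 10*v - 75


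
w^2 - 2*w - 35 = (w - 7)*(w + 5)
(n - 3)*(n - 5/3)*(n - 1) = n^3 - 17*n^2/3 + 29*n/3 - 5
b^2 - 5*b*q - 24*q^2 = (b - 8*q)*(b + 3*q)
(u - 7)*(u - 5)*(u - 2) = u^3 - 14*u^2 + 59*u - 70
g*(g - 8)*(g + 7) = g^3 - g^2 - 56*g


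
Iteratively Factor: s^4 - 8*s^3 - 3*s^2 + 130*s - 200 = (s - 2)*(s^3 - 6*s^2 - 15*s + 100) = (s - 2)*(s + 4)*(s^2 - 10*s + 25) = (s - 5)*(s - 2)*(s + 4)*(s - 5)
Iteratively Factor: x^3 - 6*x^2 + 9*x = (x)*(x^2 - 6*x + 9) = x*(x - 3)*(x - 3)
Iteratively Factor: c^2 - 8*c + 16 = (c - 4)*(c - 4)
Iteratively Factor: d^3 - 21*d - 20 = (d - 5)*(d^2 + 5*d + 4) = (d - 5)*(d + 4)*(d + 1)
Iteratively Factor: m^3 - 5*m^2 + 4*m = (m - 4)*(m^2 - m) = (m - 4)*(m - 1)*(m)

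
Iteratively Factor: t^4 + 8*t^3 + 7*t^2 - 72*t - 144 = (t - 3)*(t^3 + 11*t^2 + 40*t + 48) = (t - 3)*(t + 3)*(t^2 + 8*t + 16) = (t - 3)*(t + 3)*(t + 4)*(t + 4)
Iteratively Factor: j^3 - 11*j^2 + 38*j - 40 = (j - 5)*(j^2 - 6*j + 8) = (j - 5)*(j - 4)*(j - 2)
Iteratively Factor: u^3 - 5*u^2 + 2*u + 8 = (u + 1)*(u^2 - 6*u + 8) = (u - 4)*(u + 1)*(u - 2)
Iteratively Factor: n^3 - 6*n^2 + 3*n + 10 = (n + 1)*(n^2 - 7*n + 10) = (n - 2)*(n + 1)*(n - 5)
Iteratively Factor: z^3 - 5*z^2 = (z)*(z^2 - 5*z) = z^2*(z - 5)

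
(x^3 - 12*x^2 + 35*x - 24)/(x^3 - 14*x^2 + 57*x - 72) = (x - 1)/(x - 3)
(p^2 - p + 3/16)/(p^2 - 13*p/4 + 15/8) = (4*p - 1)/(2*(2*p - 5))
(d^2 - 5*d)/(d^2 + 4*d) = (d - 5)/(d + 4)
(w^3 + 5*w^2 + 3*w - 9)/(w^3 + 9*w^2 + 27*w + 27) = (w - 1)/(w + 3)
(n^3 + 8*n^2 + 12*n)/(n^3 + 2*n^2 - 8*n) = (n^2 + 8*n + 12)/(n^2 + 2*n - 8)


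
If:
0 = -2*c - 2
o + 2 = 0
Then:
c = -1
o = -2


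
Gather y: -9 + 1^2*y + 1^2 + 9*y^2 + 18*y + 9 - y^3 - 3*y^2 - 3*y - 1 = -y^3 + 6*y^2 + 16*y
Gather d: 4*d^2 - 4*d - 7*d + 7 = 4*d^2 - 11*d + 7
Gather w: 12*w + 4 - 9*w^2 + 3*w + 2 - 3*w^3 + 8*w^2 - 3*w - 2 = -3*w^3 - w^2 + 12*w + 4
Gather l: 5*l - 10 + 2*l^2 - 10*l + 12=2*l^2 - 5*l + 2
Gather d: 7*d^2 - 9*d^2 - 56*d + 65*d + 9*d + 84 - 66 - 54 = -2*d^2 + 18*d - 36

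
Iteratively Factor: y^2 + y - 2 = (y - 1)*(y + 2)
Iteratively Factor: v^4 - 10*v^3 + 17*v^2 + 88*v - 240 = (v - 4)*(v^3 - 6*v^2 - 7*v + 60) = (v - 5)*(v - 4)*(v^2 - v - 12) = (v - 5)*(v - 4)*(v + 3)*(v - 4)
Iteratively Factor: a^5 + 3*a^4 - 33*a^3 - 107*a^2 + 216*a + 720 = (a + 4)*(a^4 - a^3 - 29*a^2 + 9*a + 180) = (a - 3)*(a + 4)*(a^3 + 2*a^2 - 23*a - 60) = (a - 5)*(a - 3)*(a + 4)*(a^2 + 7*a + 12) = (a - 5)*(a - 3)*(a + 4)^2*(a + 3)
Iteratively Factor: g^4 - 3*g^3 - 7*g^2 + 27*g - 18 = (g - 2)*(g^3 - g^2 - 9*g + 9) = (g - 3)*(g - 2)*(g^2 + 2*g - 3) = (g - 3)*(g - 2)*(g + 3)*(g - 1)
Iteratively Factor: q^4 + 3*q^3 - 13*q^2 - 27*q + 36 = (q - 3)*(q^3 + 6*q^2 + 5*q - 12) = (q - 3)*(q + 3)*(q^2 + 3*q - 4) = (q - 3)*(q + 3)*(q + 4)*(q - 1)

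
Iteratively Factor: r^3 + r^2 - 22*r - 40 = (r + 4)*(r^2 - 3*r - 10) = (r - 5)*(r + 4)*(r + 2)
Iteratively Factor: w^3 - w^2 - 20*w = (w - 5)*(w^2 + 4*w) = w*(w - 5)*(w + 4)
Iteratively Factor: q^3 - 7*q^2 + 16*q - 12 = (q - 2)*(q^2 - 5*q + 6) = (q - 2)^2*(q - 3)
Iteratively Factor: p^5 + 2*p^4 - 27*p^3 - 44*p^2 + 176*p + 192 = (p - 4)*(p^4 + 6*p^3 - 3*p^2 - 56*p - 48) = (p - 4)*(p + 4)*(p^3 + 2*p^2 - 11*p - 12) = (p - 4)*(p + 4)^2*(p^2 - 2*p - 3) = (p - 4)*(p + 1)*(p + 4)^2*(p - 3)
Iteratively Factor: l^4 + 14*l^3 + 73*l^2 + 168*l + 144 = (l + 4)*(l^3 + 10*l^2 + 33*l + 36) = (l + 4)^2*(l^2 + 6*l + 9) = (l + 3)*(l + 4)^2*(l + 3)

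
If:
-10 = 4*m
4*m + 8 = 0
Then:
No Solution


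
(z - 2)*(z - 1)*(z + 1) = z^3 - 2*z^2 - z + 2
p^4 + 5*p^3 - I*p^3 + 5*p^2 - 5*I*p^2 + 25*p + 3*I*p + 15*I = (p + 5)*(p - 3*I)*(p + I)^2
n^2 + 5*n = n*(n + 5)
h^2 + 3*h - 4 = (h - 1)*(h + 4)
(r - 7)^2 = r^2 - 14*r + 49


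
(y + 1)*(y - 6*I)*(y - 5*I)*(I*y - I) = I*y^4 + 11*y^3 - 31*I*y^2 - 11*y + 30*I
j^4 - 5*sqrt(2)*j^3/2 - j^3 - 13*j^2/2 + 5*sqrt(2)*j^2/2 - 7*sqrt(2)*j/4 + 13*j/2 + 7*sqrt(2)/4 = (j - 1)*(j - 7*sqrt(2)/2)*(j + sqrt(2)/2)^2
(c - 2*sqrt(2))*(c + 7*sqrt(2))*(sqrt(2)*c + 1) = sqrt(2)*c^3 + 11*c^2 - 23*sqrt(2)*c - 28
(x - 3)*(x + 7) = x^2 + 4*x - 21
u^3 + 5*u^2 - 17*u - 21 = (u - 3)*(u + 1)*(u + 7)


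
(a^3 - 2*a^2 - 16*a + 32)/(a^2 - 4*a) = a + 2 - 8/a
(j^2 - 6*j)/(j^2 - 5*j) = (j - 6)/(j - 5)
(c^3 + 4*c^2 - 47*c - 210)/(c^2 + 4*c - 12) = (c^2 - 2*c - 35)/(c - 2)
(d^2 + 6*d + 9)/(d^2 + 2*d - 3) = (d + 3)/(d - 1)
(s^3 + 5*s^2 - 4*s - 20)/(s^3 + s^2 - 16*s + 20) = (s + 2)/(s - 2)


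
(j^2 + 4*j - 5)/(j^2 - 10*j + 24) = (j^2 + 4*j - 5)/(j^2 - 10*j + 24)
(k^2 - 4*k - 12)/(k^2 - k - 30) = (k + 2)/(k + 5)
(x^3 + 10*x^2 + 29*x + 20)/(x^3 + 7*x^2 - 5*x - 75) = (x^2 + 5*x + 4)/(x^2 + 2*x - 15)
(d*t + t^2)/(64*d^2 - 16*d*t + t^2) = t*(d + t)/(64*d^2 - 16*d*t + t^2)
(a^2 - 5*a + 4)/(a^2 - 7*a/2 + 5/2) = 2*(a - 4)/(2*a - 5)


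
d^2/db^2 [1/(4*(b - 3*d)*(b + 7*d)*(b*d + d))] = ((b + 1)^2*(b - 3*d)^2 + (b + 1)^2*(b - 3*d)*(b + 7*d) + (b + 1)^2*(b + 7*d)^2 + (b + 1)*(b - 3*d)^2*(b + 7*d) + (b + 1)*(b - 3*d)*(b + 7*d)^2 + (b - 3*d)^2*(b + 7*d)^2)/(2*d*(b + 1)^3*(b - 3*d)^3*(b + 7*d)^3)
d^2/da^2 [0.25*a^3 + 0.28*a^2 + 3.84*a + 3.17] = 1.5*a + 0.56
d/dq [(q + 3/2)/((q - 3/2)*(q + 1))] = (-4*q^2 - 12*q - 3)/(4*q^4 - 4*q^3 - 11*q^2 + 6*q + 9)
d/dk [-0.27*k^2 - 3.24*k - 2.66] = -0.54*k - 3.24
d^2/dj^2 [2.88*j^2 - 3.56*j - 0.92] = 5.76000000000000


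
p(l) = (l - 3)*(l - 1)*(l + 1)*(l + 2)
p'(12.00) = 6313.00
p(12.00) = 18018.00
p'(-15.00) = -13964.00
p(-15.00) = 52416.00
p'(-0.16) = 3.15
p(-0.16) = 5.67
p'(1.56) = -12.96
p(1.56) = -7.35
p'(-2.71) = -62.70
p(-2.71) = 25.72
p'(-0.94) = 8.19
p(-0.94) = 0.49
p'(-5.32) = -611.70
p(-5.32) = 754.16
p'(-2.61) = -54.01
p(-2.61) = 19.89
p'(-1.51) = 1.53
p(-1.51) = -2.83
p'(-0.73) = 8.07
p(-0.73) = 2.21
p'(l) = (l - 3)*(l - 1)*(l + 1) + (l - 3)*(l - 1)*(l + 2) + (l - 3)*(l + 1)*(l + 2) + (l - 1)*(l + 1)*(l + 2)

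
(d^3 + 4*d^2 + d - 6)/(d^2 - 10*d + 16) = (d^3 + 4*d^2 + d - 6)/(d^2 - 10*d + 16)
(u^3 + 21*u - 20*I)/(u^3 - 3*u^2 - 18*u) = (-u^3 - 21*u + 20*I)/(u*(-u^2 + 3*u + 18))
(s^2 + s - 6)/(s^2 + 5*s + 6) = (s - 2)/(s + 2)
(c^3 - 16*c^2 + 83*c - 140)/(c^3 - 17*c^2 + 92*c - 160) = (c - 7)/(c - 8)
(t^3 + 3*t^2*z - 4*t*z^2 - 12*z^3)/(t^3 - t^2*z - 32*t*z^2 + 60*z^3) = (-t^2 - 5*t*z - 6*z^2)/(-t^2 - t*z + 30*z^2)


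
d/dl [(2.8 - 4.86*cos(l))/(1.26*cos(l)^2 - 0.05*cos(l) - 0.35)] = (-6.1236*cos(l)^2 + 7.056*cos(l) - 1.841)*sin(l)/(1.5876*cos(l)^4 - 0.126*cos(l)^3 - 0.8795*cos(l)^2 + 0.035*cos(l) + 0.1225)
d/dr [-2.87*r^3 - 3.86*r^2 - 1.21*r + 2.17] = -8.61*r^2 - 7.72*r - 1.21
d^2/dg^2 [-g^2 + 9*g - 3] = -2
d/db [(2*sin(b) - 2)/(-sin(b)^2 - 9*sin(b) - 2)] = 2*(sin(b)^2 - 2*sin(b) - 11)*cos(b)/(sin(b)^2 + 9*sin(b) + 2)^2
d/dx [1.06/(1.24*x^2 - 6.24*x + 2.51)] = (6.6144 - 2.6288*x)/(1.24*x^2 - 6.24*x + 2.51)^2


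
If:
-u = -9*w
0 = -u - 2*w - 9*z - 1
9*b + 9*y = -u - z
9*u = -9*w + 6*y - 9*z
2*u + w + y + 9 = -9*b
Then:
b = -21011/15246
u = 846/847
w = 94/847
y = 2193/1694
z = -19/77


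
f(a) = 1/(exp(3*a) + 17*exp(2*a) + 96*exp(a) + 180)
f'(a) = (-3*exp(3*a) - 34*exp(2*a) - 96*exp(a))/(exp(3*a) + 17*exp(2*a) + 96*exp(a) + 180)^2 = (-3*exp(2*a) - 34*exp(a) - 96)*exp(a)/(exp(3*a) + 17*exp(2*a) + 96*exp(a) + 180)^2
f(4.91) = 0.00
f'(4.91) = -0.00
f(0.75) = 0.00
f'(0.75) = -0.00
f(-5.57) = 0.01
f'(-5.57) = -0.00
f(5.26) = 0.00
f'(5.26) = -0.00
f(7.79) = 0.00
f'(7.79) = -0.00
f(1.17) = 0.00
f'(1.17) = -0.00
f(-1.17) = 0.00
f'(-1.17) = -0.00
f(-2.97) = 0.01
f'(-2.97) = -0.00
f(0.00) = 0.00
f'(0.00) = 0.00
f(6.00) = 0.00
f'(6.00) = 0.00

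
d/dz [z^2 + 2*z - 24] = 2*z + 2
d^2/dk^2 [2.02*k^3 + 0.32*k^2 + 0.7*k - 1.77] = 12.12*k + 0.64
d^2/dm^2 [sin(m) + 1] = -sin(m)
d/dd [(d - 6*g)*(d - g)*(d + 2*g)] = 3*d^2 - 10*d*g - 8*g^2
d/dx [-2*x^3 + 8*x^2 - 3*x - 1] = -6*x^2 + 16*x - 3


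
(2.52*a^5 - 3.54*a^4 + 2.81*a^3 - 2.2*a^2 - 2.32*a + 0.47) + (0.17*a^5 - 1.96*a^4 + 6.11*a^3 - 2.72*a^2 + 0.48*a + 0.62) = 2.69*a^5 - 5.5*a^4 + 8.92*a^3 - 4.92*a^2 - 1.84*a + 1.09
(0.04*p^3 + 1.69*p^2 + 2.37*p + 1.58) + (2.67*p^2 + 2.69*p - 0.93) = 0.04*p^3 + 4.36*p^2 + 5.06*p + 0.65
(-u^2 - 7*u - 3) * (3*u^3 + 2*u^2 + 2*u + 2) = -3*u^5 - 23*u^4 - 25*u^3 - 22*u^2 - 20*u - 6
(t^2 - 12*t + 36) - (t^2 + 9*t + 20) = 16 - 21*t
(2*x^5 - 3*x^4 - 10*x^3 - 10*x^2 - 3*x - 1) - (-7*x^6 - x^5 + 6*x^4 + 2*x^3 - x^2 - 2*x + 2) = 7*x^6 + 3*x^5 - 9*x^4 - 12*x^3 - 9*x^2 - x - 3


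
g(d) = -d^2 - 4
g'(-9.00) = 18.00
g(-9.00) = -85.00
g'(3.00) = -6.00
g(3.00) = -13.00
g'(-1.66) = 3.32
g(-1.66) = -6.76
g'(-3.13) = 6.26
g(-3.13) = -13.80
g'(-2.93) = 5.86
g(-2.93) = -12.58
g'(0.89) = -1.78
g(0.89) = -4.79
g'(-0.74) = 1.48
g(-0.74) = -4.55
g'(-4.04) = 8.08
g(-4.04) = -20.32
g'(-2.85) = 5.70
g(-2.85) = -12.12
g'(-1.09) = 2.18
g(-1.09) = -5.19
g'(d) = -2*d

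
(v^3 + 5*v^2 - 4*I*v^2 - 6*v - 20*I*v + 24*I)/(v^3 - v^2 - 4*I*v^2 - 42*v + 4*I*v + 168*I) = (v - 1)/(v - 7)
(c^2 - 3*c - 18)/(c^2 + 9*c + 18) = (c - 6)/(c + 6)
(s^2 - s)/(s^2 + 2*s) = (s - 1)/(s + 2)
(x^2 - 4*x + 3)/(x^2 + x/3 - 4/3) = 3*(x - 3)/(3*x + 4)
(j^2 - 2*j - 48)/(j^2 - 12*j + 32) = (j + 6)/(j - 4)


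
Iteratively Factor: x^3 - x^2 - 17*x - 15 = (x + 3)*(x^2 - 4*x - 5) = (x + 1)*(x + 3)*(x - 5)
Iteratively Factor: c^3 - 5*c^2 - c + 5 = (c + 1)*(c^2 - 6*c + 5) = (c - 1)*(c + 1)*(c - 5)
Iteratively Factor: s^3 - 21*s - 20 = (s + 1)*(s^2 - s - 20) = (s + 1)*(s + 4)*(s - 5)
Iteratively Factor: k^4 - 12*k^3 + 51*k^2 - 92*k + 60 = (k - 5)*(k^3 - 7*k^2 + 16*k - 12) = (k - 5)*(k - 3)*(k^2 - 4*k + 4) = (k - 5)*(k - 3)*(k - 2)*(k - 2)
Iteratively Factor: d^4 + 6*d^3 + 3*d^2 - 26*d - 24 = (d + 1)*(d^3 + 5*d^2 - 2*d - 24) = (d + 1)*(d + 3)*(d^2 + 2*d - 8) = (d - 2)*(d + 1)*(d + 3)*(d + 4)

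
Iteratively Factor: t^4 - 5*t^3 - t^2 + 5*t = (t - 1)*(t^3 - 4*t^2 - 5*t) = (t - 1)*(t + 1)*(t^2 - 5*t) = (t - 5)*(t - 1)*(t + 1)*(t)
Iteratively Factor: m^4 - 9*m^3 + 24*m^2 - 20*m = (m)*(m^3 - 9*m^2 + 24*m - 20) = m*(m - 2)*(m^2 - 7*m + 10) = m*(m - 2)^2*(m - 5)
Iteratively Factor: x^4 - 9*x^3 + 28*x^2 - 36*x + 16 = (x - 1)*(x^3 - 8*x^2 + 20*x - 16) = (x - 4)*(x - 1)*(x^2 - 4*x + 4) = (x - 4)*(x - 2)*(x - 1)*(x - 2)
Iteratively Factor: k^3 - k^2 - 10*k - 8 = (k - 4)*(k^2 + 3*k + 2) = (k - 4)*(k + 1)*(k + 2)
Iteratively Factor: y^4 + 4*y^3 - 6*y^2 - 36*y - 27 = (y + 1)*(y^3 + 3*y^2 - 9*y - 27) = (y + 1)*(y + 3)*(y^2 - 9) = (y + 1)*(y + 3)^2*(y - 3)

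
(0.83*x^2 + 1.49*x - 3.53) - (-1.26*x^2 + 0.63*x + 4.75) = 2.09*x^2 + 0.86*x - 8.28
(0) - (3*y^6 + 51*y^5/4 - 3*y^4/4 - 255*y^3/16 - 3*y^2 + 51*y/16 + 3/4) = -3*y^6 - 51*y^5/4 + 3*y^4/4 + 255*y^3/16 + 3*y^2 - 51*y/16 - 3/4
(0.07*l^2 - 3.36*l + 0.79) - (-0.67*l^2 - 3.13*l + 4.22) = 0.74*l^2 - 0.23*l - 3.43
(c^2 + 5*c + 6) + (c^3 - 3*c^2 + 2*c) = c^3 - 2*c^2 + 7*c + 6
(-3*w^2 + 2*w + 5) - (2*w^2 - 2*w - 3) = -5*w^2 + 4*w + 8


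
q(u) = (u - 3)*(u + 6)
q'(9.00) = 21.00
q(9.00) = 90.00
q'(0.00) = 3.00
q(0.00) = -18.00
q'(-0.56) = 1.88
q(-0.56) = -19.37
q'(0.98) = 4.96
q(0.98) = -14.10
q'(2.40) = 7.80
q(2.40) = -5.04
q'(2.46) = 7.92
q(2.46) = -4.57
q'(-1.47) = 0.06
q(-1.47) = -20.25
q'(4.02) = 11.04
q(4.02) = 10.22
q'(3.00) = 9.00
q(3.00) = 0.00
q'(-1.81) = -0.62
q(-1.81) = -20.15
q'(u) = 2*u + 3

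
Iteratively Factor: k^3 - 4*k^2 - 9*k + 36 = (k - 3)*(k^2 - k - 12) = (k - 4)*(k - 3)*(k + 3)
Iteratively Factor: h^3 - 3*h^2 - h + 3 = (h - 1)*(h^2 - 2*h - 3) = (h - 3)*(h - 1)*(h + 1)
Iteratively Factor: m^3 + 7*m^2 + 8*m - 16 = (m + 4)*(m^2 + 3*m - 4) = (m - 1)*(m + 4)*(m + 4)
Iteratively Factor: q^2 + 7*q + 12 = (q + 4)*(q + 3)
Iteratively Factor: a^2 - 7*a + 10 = (a - 2)*(a - 5)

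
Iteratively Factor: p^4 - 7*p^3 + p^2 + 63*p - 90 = (p - 3)*(p^3 - 4*p^2 - 11*p + 30) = (p - 3)*(p - 2)*(p^2 - 2*p - 15) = (p - 5)*(p - 3)*(p - 2)*(p + 3)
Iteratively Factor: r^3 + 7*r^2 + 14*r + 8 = (r + 1)*(r^2 + 6*r + 8) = (r + 1)*(r + 2)*(r + 4)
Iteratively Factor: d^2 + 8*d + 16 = (d + 4)*(d + 4)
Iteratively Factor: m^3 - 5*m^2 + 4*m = (m - 1)*(m^2 - 4*m) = (m - 4)*(m - 1)*(m)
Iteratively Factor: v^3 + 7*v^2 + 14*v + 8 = (v + 1)*(v^2 + 6*v + 8) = (v + 1)*(v + 2)*(v + 4)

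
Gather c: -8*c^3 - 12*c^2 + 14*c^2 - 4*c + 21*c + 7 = -8*c^3 + 2*c^2 + 17*c + 7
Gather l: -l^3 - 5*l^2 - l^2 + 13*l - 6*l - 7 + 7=-l^3 - 6*l^2 + 7*l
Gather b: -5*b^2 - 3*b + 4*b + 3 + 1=-5*b^2 + b + 4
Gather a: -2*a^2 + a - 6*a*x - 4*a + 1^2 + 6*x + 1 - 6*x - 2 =-2*a^2 + a*(-6*x - 3)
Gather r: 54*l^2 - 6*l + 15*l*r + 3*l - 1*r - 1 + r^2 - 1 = 54*l^2 - 3*l + r^2 + r*(15*l - 1) - 2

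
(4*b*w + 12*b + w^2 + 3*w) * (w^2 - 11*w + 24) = 4*b*w^3 - 32*b*w^2 - 36*b*w + 288*b + w^4 - 8*w^3 - 9*w^2 + 72*w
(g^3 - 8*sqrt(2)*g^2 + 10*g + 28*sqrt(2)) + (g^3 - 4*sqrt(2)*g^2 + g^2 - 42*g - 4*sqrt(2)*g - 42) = 2*g^3 - 12*sqrt(2)*g^2 + g^2 - 32*g - 4*sqrt(2)*g - 42 + 28*sqrt(2)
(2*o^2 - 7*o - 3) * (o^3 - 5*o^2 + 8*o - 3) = 2*o^5 - 17*o^4 + 48*o^3 - 47*o^2 - 3*o + 9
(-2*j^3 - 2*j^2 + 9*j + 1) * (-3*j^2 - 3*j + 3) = 6*j^5 + 12*j^4 - 27*j^3 - 36*j^2 + 24*j + 3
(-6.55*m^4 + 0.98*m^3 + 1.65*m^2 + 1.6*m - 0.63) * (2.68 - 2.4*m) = 15.72*m^5 - 19.906*m^4 - 1.3336*m^3 + 0.582*m^2 + 5.8*m - 1.6884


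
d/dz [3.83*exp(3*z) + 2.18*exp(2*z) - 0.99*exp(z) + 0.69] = (11.49*exp(2*z) + 4.36*exp(z) - 0.99)*exp(z)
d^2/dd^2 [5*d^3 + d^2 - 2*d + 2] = 30*d + 2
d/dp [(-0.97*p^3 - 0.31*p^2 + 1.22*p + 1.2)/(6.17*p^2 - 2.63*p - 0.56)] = (-5.9849*p^4 + 5.1022*p^3 - 5.0825*p^2 - 14.4608*p + 2.4728)/(38.0689*p^4 - 32.4542*p^3 + 0.00649999999999817*p^2 + 2.9456*p + 0.3136)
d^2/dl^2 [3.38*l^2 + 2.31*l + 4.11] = 6.76000000000000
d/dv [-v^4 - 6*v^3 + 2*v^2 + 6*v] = -4*v^3 - 18*v^2 + 4*v + 6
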